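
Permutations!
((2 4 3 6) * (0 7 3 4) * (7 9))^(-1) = [2, 1, 6, 7, 4, 5, 3, 9, 8, 0] = (0 2 6 3 7 9)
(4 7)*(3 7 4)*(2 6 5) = [0, 1, 6, 7, 4, 2, 5, 3] = (2 6 5)(3 7)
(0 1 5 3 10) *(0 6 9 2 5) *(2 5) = (0 1)(3 10 6 9 5) = [1, 0, 2, 10, 4, 3, 9, 7, 8, 5, 6]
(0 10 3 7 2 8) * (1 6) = [10, 6, 8, 7, 4, 5, 1, 2, 0, 9, 3] = (0 10 3 7 2 8)(1 6)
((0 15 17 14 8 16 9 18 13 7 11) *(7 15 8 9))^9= (0 11 7 16 8)(9 15)(13 14)(17 18)= [11, 1, 2, 3, 4, 5, 6, 16, 0, 15, 10, 7, 12, 14, 13, 9, 8, 18, 17]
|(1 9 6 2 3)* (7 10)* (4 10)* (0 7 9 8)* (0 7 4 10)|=8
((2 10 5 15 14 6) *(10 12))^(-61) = (2 10 15 6 12 5 14) = [0, 1, 10, 3, 4, 14, 12, 7, 8, 9, 15, 11, 5, 13, 2, 6]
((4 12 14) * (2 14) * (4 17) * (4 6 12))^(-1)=(2 12 6 17 14)=[0, 1, 12, 3, 4, 5, 17, 7, 8, 9, 10, 11, 6, 13, 2, 15, 16, 14]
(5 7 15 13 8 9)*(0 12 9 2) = (0 12 9 5 7 15 13 8 2) = [12, 1, 0, 3, 4, 7, 6, 15, 2, 5, 10, 11, 9, 8, 14, 13]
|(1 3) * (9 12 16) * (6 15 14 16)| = 6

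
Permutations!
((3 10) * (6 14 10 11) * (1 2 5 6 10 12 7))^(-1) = (1 7 12 14 6 5 2)(3 10 11) = [0, 7, 1, 10, 4, 2, 5, 12, 8, 9, 11, 3, 14, 13, 6]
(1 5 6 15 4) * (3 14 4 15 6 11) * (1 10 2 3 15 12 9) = (1 5 11 15 12 9)(2 3 14 4 10) = [0, 5, 3, 14, 10, 11, 6, 7, 8, 1, 2, 15, 9, 13, 4, 12]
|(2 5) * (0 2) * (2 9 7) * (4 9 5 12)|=10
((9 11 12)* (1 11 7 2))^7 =[0, 11, 1, 3, 4, 5, 6, 2, 8, 7, 10, 12, 9] =(1 11 12 9 7 2)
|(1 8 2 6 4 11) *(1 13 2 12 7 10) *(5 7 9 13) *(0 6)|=|(0 6 4 11 5 7 10 1 8 12 9 13 2)|=13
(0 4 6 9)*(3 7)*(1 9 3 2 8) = (0 4 6 3 7 2 8 1 9) = [4, 9, 8, 7, 6, 5, 3, 2, 1, 0]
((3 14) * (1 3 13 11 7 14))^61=(1 3)(7 14 13 11)=[0, 3, 2, 1, 4, 5, 6, 14, 8, 9, 10, 7, 12, 11, 13]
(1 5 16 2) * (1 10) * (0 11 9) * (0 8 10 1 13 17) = (0 11 9 8 10 13 17)(1 5 16 2) = [11, 5, 1, 3, 4, 16, 6, 7, 10, 8, 13, 9, 12, 17, 14, 15, 2, 0]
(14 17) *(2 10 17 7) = [0, 1, 10, 3, 4, 5, 6, 2, 8, 9, 17, 11, 12, 13, 7, 15, 16, 14] = (2 10 17 14 7)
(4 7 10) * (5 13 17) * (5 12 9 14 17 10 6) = (4 7 6 5 13 10)(9 14 17 12) = [0, 1, 2, 3, 7, 13, 5, 6, 8, 14, 4, 11, 9, 10, 17, 15, 16, 12]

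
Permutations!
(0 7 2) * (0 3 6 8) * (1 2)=(0 7 1 2 3 6 8)=[7, 2, 3, 6, 4, 5, 8, 1, 0]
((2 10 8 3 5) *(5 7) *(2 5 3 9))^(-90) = (2 8)(9 10) = [0, 1, 8, 3, 4, 5, 6, 7, 2, 10, 9]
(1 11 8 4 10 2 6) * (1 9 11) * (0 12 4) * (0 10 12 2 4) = (0 2 6 9 11 8 10 4 12) = [2, 1, 6, 3, 12, 5, 9, 7, 10, 11, 4, 8, 0]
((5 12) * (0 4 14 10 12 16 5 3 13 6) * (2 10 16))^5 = (0 2 6 5 13 16 3 14 12 4 10) = [2, 1, 6, 14, 10, 13, 5, 7, 8, 9, 0, 11, 4, 16, 12, 15, 3]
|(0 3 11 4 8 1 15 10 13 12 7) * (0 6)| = 12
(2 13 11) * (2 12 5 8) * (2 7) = (2 13 11 12 5 8 7) = [0, 1, 13, 3, 4, 8, 6, 2, 7, 9, 10, 12, 5, 11]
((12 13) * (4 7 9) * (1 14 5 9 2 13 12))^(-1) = (1 13 2 7 4 9 5 14) = [0, 13, 7, 3, 9, 14, 6, 4, 8, 5, 10, 11, 12, 2, 1]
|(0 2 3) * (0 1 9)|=5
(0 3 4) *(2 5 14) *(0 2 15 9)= (0 3 4 2 5 14 15 9)= [3, 1, 5, 4, 2, 14, 6, 7, 8, 0, 10, 11, 12, 13, 15, 9]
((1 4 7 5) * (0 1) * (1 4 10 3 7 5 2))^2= [5, 3, 10, 2, 0, 4, 6, 1, 8, 9, 7]= (0 5 4)(1 3 2 10 7)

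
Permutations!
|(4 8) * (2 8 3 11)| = 5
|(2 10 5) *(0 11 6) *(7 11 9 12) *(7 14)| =|(0 9 12 14 7 11 6)(2 10 5)| =21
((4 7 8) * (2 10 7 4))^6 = (2 7)(8 10) = [0, 1, 7, 3, 4, 5, 6, 2, 10, 9, 8]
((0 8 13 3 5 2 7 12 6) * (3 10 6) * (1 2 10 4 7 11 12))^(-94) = (0 5 11 7 8 10 12 1 13 6 3 2 4) = [5, 13, 4, 2, 0, 11, 3, 8, 10, 9, 12, 7, 1, 6]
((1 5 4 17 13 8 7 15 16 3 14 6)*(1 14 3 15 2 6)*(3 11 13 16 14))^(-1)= (1 14 15 16 17 4 5)(2 7 8 13 11 3 6)= [0, 14, 7, 6, 5, 1, 2, 8, 13, 9, 10, 3, 12, 11, 15, 16, 17, 4]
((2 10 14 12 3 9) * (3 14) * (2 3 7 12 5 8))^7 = (14)(3 9) = [0, 1, 2, 9, 4, 5, 6, 7, 8, 3, 10, 11, 12, 13, 14]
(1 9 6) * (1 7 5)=[0, 9, 2, 3, 4, 1, 7, 5, 8, 6]=(1 9 6 7 5)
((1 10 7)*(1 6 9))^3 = [0, 6, 2, 3, 4, 5, 10, 1, 8, 7, 9] = (1 6 10 9 7)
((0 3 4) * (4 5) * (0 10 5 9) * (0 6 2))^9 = (10)(0 2 6 9 3) = [2, 1, 6, 0, 4, 5, 9, 7, 8, 3, 10]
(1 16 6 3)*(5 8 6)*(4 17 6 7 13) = (1 16 5 8 7 13 4 17 6 3) = [0, 16, 2, 1, 17, 8, 3, 13, 7, 9, 10, 11, 12, 4, 14, 15, 5, 6]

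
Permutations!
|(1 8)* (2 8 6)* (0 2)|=5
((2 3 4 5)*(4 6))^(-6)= (2 5 4 6 3)= [0, 1, 5, 2, 6, 4, 3]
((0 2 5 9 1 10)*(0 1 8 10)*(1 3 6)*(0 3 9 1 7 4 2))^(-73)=[0, 4, 6, 2, 3, 7, 5, 1, 9, 10, 8]=(1 4 3 2 6 5 7)(8 9 10)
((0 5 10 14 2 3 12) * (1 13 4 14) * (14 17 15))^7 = [15, 3, 13, 4, 0, 14, 6, 7, 8, 9, 2, 11, 17, 12, 1, 10, 16, 5] = (0 15 10 2 13 12 17 5 14 1 3 4)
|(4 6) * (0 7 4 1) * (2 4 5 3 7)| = |(0 2 4 6 1)(3 7 5)| = 15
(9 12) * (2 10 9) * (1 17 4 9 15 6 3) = (1 17 4 9 12 2 10 15 6 3) = [0, 17, 10, 1, 9, 5, 3, 7, 8, 12, 15, 11, 2, 13, 14, 6, 16, 4]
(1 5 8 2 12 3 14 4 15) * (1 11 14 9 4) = (1 5 8 2 12 3 9 4 15 11 14) = [0, 5, 12, 9, 15, 8, 6, 7, 2, 4, 10, 14, 3, 13, 1, 11]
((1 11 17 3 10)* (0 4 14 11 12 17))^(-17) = (0 11 14 4)(1 3 12 10 17) = [11, 3, 2, 12, 0, 5, 6, 7, 8, 9, 17, 14, 10, 13, 4, 15, 16, 1]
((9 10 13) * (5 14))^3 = [0, 1, 2, 3, 4, 14, 6, 7, 8, 9, 10, 11, 12, 13, 5] = (5 14)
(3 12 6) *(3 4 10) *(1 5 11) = [0, 5, 2, 12, 10, 11, 4, 7, 8, 9, 3, 1, 6] = (1 5 11)(3 12 6 4 10)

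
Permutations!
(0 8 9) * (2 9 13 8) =(0 2 9)(8 13) =[2, 1, 9, 3, 4, 5, 6, 7, 13, 0, 10, 11, 12, 8]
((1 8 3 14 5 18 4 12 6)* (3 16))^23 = (1 3 18 6 16 5 12 8 14 4) = [0, 3, 2, 18, 1, 12, 16, 7, 14, 9, 10, 11, 8, 13, 4, 15, 5, 17, 6]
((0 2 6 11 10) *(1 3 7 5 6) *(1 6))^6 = (0 2 6 11 10)(1 7)(3 5) = [2, 7, 6, 5, 4, 3, 11, 1, 8, 9, 0, 10]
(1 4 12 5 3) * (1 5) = (1 4 12)(3 5) = [0, 4, 2, 5, 12, 3, 6, 7, 8, 9, 10, 11, 1]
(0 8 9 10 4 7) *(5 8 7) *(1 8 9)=(0 7)(1 8)(4 5 9 10)=[7, 8, 2, 3, 5, 9, 6, 0, 1, 10, 4]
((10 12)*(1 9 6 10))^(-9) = (1 9 6 10 12) = [0, 9, 2, 3, 4, 5, 10, 7, 8, 6, 12, 11, 1]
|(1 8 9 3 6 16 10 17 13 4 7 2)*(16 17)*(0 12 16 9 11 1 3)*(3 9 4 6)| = 24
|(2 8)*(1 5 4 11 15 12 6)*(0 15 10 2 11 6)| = |(0 15 12)(1 5 4 6)(2 8 11 10)| = 12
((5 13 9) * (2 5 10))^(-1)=(2 10 9 13 5)=[0, 1, 10, 3, 4, 2, 6, 7, 8, 13, 9, 11, 12, 5]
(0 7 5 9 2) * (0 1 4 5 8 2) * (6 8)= (0 7 6 8 2 1 4 5 9)= [7, 4, 1, 3, 5, 9, 8, 6, 2, 0]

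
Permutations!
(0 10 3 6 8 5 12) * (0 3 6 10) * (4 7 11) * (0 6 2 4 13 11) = (0 6 8 5 12 3 10 2 4 7)(11 13) = [6, 1, 4, 10, 7, 12, 8, 0, 5, 9, 2, 13, 3, 11]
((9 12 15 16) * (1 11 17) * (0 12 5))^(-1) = [5, 17, 2, 3, 4, 9, 6, 7, 8, 16, 10, 1, 0, 13, 14, 12, 15, 11] = (0 5 9 16 15 12)(1 17 11)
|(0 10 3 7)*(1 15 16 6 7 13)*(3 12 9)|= |(0 10 12 9 3 13 1 15 16 6 7)|= 11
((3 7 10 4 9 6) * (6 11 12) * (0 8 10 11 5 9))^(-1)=[4, 1, 2, 6, 10, 9, 12, 3, 0, 5, 8, 7, 11]=(0 4 10 8)(3 6 12 11 7)(5 9)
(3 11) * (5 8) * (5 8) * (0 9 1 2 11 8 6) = (0 9 1 2 11 3 8 6) = [9, 2, 11, 8, 4, 5, 0, 7, 6, 1, 10, 3]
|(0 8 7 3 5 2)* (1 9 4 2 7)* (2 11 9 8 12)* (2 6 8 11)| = |(0 12 6 8 1 11 9 4 2)(3 5 7)| = 9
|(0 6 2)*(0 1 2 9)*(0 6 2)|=|(0 2 1)(6 9)|=6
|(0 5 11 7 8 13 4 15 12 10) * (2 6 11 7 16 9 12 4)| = 12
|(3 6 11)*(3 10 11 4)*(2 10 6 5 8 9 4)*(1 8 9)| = |(1 8)(2 10 11 6)(3 5 9 4)| = 4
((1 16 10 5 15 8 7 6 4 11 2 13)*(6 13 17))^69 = [0, 8, 11, 3, 6, 1, 17, 5, 10, 9, 13, 4, 12, 15, 14, 16, 7, 2] = (1 8 10 13 15 16 7 5)(2 11 4 6 17)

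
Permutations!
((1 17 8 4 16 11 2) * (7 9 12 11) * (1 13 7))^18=(1 4 17 16 8)=[0, 4, 2, 3, 17, 5, 6, 7, 1, 9, 10, 11, 12, 13, 14, 15, 8, 16]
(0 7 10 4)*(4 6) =(0 7 10 6 4) =[7, 1, 2, 3, 0, 5, 4, 10, 8, 9, 6]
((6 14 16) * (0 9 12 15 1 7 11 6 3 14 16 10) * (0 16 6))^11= (0 1 9 7 12 11 15)(3 16 10 14)= [1, 9, 2, 16, 4, 5, 6, 12, 8, 7, 14, 15, 11, 13, 3, 0, 10]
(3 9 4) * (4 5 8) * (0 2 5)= (0 2 5 8 4 3 9)= [2, 1, 5, 9, 3, 8, 6, 7, 4, 0]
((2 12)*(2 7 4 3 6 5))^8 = (2 12 7 4 3 6 5) = [0, 1, 12, 6, 3, 2, 5, 4, 8, 9, 10, 11, 7]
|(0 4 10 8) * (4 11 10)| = |(0 11 10 8)| = 4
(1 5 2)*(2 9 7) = (1 5 9 7 2) = [0, 5, 1, 3, 4, 9, 6, 2, 8, 7]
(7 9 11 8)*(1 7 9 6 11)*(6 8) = (1 7 8 9)(6 11) = [0, 7, 2, 3, 4, 5, 11, 8, 9, 1, 10, 6]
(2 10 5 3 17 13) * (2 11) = (2 10 5 3 17 13 11) = [0, 1, 10, 17, 4, 3, 6, 7, 8, 9, 5, 2, 12, 11, 14, 15, 16, 13]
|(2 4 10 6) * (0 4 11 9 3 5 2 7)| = |(0 4 10 6 7)(2 11 9 3 5)| = 5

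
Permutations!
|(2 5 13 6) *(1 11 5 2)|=|(1 11 5 13 6)|=5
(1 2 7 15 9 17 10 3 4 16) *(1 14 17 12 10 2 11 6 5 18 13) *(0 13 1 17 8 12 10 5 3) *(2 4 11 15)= [13, 15, 7, 11, 16, 18, 3, 2, 12, 10, 0, 6, 5, 17, 8, 9, 14, 4, 1]= (0 13 17 4 16 14 8 12 5 18 1 15 9 10)(2 7)(3 11 6)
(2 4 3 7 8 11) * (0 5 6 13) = (0 5 6 13)(2 4 3 7 8 11) = [5, 1, 4, 7, 3, 6, 13, 8, 11, 9, 10, 2, 12, 0]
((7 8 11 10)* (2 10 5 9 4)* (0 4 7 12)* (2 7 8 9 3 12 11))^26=(0 8 5 4 2 3 7 10 12 9 11)=[8, 1, 3, 7, 2, 4, 6, 10, 5, 11, 12, 0, 9]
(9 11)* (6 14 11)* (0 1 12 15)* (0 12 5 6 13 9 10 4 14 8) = (0 1 5 6 8)(4 14 11 10)(9 13)(12 15) = [1, 5, 2, 3, 14, 6, 8, 7, 0, 13, 4, 10, 15, 9, 11, 12]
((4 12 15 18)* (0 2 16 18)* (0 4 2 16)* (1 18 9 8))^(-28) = (18)(4 15 12) = [0, 1, 2, 3, 15, 5, 6, 7, 8, 9, 10, 11, 4, 13, 14, 12, 16, 17, 18]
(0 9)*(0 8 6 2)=(0 9 8 6 2)=[9, 1, 0, 3, 4, 5, 2, 7, 6, 8]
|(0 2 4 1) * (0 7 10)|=|(0 2 4 1 7 10)|=6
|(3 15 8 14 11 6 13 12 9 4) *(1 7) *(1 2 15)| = 13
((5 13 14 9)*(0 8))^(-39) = [8, 1, 2, 3, 4, 13, 6, 7, 0, 5, 10, 11, 12, 14, 9] = (0 8)(5 13 14 9)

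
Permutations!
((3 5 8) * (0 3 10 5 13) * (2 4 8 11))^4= (0 3 13)(2 5 8)(4 11 10)= [3, 1, 5, 13, 11, 8, 6, 7, 2, 9, 4, 10, 12, 0]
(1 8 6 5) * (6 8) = (8)(1 6 5) = [0, 6, 2, 3, 4, 1, 5, 7, 8]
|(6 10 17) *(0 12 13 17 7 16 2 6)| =20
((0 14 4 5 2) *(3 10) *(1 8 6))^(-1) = (0 2 5 4 14)(1 6 8)(3 10) = [2, 6, 5, 10, 14, 4, 8, 7, 1, 9, 3, 11, 12, 13, 0]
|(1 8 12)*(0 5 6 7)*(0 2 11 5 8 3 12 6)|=|(0 8 6 7 2 11 5)(1 3 12)|=21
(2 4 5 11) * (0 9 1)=(0 9 1)(2 4 5 11)=[9, 0, 4, 3, 5, 11, 6, 7, 8, 1, 10, 2]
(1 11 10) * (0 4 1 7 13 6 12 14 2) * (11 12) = (0 4 1 12 14 2)(6 11 10 7 13) = [4, 12, 0, 3, 1, 5, 11, 13, 8, 9, 7, 10, 14, 6, 2]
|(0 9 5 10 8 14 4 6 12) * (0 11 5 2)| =|(0 9 2)(4 6 12 11 5 10 8 14)| =24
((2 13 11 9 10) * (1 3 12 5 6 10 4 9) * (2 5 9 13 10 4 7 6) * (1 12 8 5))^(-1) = (1 10 2 5 8 3)(4 6 7 9 12 11 13) = [0, 10, 5, 1, 6, 8, 7, 9, 3, 12, 2, 13, 11, 4]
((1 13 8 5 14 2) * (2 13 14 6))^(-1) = [0, 2, 6, 3, 4, 8, 5, 7, 13, 9, 10, 11, 12, 14, 1] = (1 2 6 5 8 13 14)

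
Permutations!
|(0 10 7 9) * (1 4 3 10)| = |(0 1 4 3 10 7 9)| = 7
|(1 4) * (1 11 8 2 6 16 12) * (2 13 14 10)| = |(1 4 11 8 13 14 10 2 6 16 12)| = 11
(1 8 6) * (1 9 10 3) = (1 8 6 9 10 3) = [0, 8, 2, 1, 4, 5, 9, 7, 6, 10, 3]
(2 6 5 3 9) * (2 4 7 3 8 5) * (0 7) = [7, 1, 6, 9, 0, 8, 2, 3, 5, 4] = (0 7 3 9 4)(2 6)(5 8)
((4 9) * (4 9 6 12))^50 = (4 12 6) = [0, 1, 2, 3, 12, 5, 4, 7, 8, 9, 10, 11, 6]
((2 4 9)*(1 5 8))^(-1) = [0, 8, 9, 3, 2, 1, 6, 7, 5, 4] = (1 8 5)(2 9 4)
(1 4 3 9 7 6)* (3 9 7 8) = [0, 4, 2, 7, 9, 5, 1, 6, 3, 8] = (1 4 9 8 3 7 6)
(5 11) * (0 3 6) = (0 3 6)(5 11) = [3, 1, 2, 6, 4, 11, 0, 7, 8, 9, 10, 5]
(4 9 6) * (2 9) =(2 9 6 4) =[0, 1, 9, 3, 2, 5, 4, 7, 8, 6]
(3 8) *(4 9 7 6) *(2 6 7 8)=[0, 1, 6, 2, 9, 5, 4, 7, 3, 8]=(2 6 4 9 8 3)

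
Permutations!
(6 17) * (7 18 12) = (6 17)(7 18 12) = [0, 1, 2, 3, 4, 5, 17, 18, 8, 9, 10, 11, 7, 13, 14, 15, 16, 6, 12]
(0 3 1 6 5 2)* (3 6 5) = (0 6 3 1 5 2) = [6, 5, 0, 1, 4, 2, 3]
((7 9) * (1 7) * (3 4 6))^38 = (1 9 7)(3 6 4) = [0, 9, 2, 6, 3, 5, 4, 1, 8, 7]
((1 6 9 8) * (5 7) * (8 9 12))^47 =(1 8 12 6)(5 7) =[0, 8, 2, 3, 4, 7, 1, 5, 12, 9, 10, 11, 6]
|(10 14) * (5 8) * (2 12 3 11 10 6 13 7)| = |(2 12 3 11 10 14 6 13 7)(5 8)| = 18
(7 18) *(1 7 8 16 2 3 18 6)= (1 7 6)(2 3 18 8 16)= [0, 7, 3, 18, 4, 5, 1, 6, 16, 9, 10, 11, 12, 13, 14, 15, 2, 17, 8]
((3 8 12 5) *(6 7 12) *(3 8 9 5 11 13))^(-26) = [0, 1, 2, 9, 4, 8, 7, 12, 6, 5, 10, 13, 11, 3] = (3 9 5 8 6 7 12 11 13)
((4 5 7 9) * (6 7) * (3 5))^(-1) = (3 4 9 7 6 5) = [0, 1, 2, 4, 9, 3, 5, 6, 8, 7]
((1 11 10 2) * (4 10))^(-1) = (1 2 10 4 11) = [0, 2, 10, 3, 11, 5, 6, 7, 8, 9, 4, 1]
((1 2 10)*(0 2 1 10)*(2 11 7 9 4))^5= (0 2 4 9 7 11)= [2, 1, 4, 3, 9, 5, 6, 11, 8, 7, 10, 0]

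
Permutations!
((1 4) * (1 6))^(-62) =(1 4 6) =[0, 4, 2, 3, 6, 5, 1]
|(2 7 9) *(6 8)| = 6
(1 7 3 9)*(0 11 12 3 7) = [11, 0, 2, 9, 4, 5, 6, 7, 8, 1, 10, 12, 3] = (0 11 12 3 9 1)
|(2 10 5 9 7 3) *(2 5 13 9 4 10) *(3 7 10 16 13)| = 7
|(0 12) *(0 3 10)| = 4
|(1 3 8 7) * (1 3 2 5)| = |(1 2 5)(3 8 7)| = 3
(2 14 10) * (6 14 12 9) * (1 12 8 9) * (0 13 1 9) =(0 13 1 12 9 6 14 10 2 8) =[13, 12, 8, 3, 4, 5, 14, 7, 0, 6, 2, 11, 9, 1, 10]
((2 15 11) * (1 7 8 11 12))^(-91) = (15) = [0, 1, 2, 3, 4, 5, 6, 7, 8, 9, 10, 11, 12, 13, 14, 15]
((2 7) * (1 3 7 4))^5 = (7) = [0, 1, 2, 3, 4, 5, 6, 7]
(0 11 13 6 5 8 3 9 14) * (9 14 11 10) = (0 10 9 11 13 6 5 8 3 14) = [10, 1, 2, 14, 4, 8, 5, 7, 3, 11, 9, 13, 12, 6, 0]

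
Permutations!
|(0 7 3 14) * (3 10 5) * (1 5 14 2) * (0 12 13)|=12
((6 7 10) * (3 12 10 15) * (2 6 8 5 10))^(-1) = [0, 1, 12, 15, 4, 8, 2, 6, 10, 9, 5, 11, 3, 13, 14, 7] = (2 12 3 15 7 6)(5 8 10)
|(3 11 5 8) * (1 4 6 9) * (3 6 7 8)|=6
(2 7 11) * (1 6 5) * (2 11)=(11)(1 6 5)(2 7)=[0, 6, 7, 3, 4, 1, 5, 2, 8, 9, 10, 11]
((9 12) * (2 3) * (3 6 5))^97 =[0, 1, 6, 2, 4, 3, 5, 7, 8, 12, 10, 11, 9] =(2 6 5 3)(9 12)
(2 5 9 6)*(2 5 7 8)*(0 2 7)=(0 2)(5 9 6)(7 8)=[2, 1, 0, 3, 4, 9, 5, 8, 7, 6]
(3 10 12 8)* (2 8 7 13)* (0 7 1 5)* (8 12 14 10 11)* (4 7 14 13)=(0 14 10 13 2 12 1 5)(3 11 8)(4 7)=[14, 5, 12, 11, 7, 0, 6, 4, 3, 9, 13, 8, 1, 2, 10]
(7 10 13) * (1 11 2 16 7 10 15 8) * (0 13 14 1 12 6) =(0 13 10 14 1 11 2 16 7 15 8 12 6) =[13, 11, 16, 3, 4, 5, 0, 15, 12, 9, 14, 2, 6, 10, 1, 8, 7]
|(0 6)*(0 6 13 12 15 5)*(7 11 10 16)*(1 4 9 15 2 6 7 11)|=33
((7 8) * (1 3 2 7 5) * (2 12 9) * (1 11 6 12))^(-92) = [0, 1, 11, 3, 4, 9, 7, 6, 12, 5, 10, 2, 8] = (2 11)(5 9)(6 7)(8 12)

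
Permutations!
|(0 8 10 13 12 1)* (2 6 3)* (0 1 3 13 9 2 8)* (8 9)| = 6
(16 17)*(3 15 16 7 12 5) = (3 15 16 17 7 12 5) = [0, 1, 2, 15, 4, 3, 6, 12, 8, 9, 10, 11, 5, 13, 14, 16, 17, 7]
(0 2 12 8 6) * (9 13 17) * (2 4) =(0 4 2 12 8 6)(9 13 17) =[4, 1, 12, 3, 2, 5, 0, 7, 6, 13, 10, 11, 8, 17, 14, 15, 16, 9]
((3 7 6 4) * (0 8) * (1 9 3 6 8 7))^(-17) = (0 7 8)(1 9 3)(4 6) = [7, 9, 2, 1, 6, 5, 4, 8, 0, 3]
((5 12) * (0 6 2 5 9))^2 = (0 2 12)(5 9 6) = [2, 1, 12, 3, 4, 9, 5, 7, 8, 6, 10, 11, 0]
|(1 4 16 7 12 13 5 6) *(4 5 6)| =8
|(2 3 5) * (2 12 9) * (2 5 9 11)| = |(2 3 9 5 12 11)| = 6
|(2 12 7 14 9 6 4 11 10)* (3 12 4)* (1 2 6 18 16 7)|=|(1 2 4 11 10 6 3 12)(7 14 9 18 16)|=40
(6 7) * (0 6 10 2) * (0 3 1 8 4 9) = [6, 8, 3, 1, 9, 5, 7, 10, 4, 0, 2] = (0 6 7 10 2 3 1 8 4 9)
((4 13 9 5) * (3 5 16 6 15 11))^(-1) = [0, 1, 2, 11, 5, 3, 16, 7, 8, 13, 10, 15, 12, 4, 14, 6, 9] = (3 11 15 6 16 9 13 4 5)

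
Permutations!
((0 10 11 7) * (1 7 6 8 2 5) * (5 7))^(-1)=(0 7 2 8 6 11 10)(1 5)=[7, 5, 8, 3, 4, 1, 11, 2, 6, 9, 0, 10]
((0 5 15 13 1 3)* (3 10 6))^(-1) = (0 3 6 10 1 13 15 5) = [3, 13, 2, 6, 4, 0, 10, 7, 8, 9, 1, 11, 12, 15, 14, 5]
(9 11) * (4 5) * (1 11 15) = (1 11 9 15)(4 5) = [0, 11, 2, 3, 5, 4, 6, 7, 8, 15, 10, 9, 12, 13, 14, 1]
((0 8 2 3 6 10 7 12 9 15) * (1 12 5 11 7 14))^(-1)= [15, 14, 8, 2, 4, 7, 3, 11, 0, 12, 6, 5, 1, 13, 10, 9]= (0 15 9 12 1 14 10 6 3 2 8)(5 7 11)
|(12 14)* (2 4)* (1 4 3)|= 4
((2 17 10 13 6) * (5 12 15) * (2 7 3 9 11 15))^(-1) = (2 12 5 15 11 9 3 7 6 13 10 17) = [0, 1, 12, 7, 4, 15, 13, 6, 8, 3, 17, 9, 5, 10, 14, 11, 16, 2]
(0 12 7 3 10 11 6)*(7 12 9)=(12)(0 9 7 3 10 11 6)=[9, 1, 2, 10, 4, 5, 0, 3, 8, 7, 11, 6, 12]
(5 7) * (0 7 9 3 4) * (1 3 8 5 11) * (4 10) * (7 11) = (0 11 1 3 10 4)(5 9 8) = [11, 3, 2, 10, 0, 9, 6, 7, 5, 8, 4, 1]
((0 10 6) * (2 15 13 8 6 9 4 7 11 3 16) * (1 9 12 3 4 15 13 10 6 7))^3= (0 6)(1 10 16 8 4 15 3 13 11 9 12 2 7)= [6, 10, 7, 13, 15, 5, 0, 1, 4, 12, 16, 9, 2, 11, 14, 3, 8]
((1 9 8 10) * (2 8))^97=(1 2 10 9 8)=[0, 2, 10, 3, 4, 5, 6, 7, 1, 8, 9]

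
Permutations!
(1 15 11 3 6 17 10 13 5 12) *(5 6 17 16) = (1 15 11 3 17 10 13 6 16 5 12) = [0, 15, 2, 17, 4, 12, 16, 7, 8, 9, 13, 3, 1, 6, 14, 11, 5, 10]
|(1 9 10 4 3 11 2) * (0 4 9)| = 6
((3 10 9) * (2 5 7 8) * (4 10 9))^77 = (2 5 7 8)(3 9)(4 10) = [0, 1, 5, 9, 10, 7, 6, 8, 2, 3, 4]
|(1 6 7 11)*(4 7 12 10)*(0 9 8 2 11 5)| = |(0 9 8 2 11 1 6 12 10 4 7 5)| = 12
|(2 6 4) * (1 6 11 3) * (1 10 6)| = 6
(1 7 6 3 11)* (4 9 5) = (1 7 6 3 11)(4 9 5) = [0, 7, 2, 11, 9, 4, 3, 6, 8, 5, 10, 1]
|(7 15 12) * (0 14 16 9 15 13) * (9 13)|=4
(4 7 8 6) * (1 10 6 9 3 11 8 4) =(1 10 6)(3 11 8 9)(4 7) =[0, 10, 2, 11, 7, 5, 1, 4, 9, 3, 6, 8]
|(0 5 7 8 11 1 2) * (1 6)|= |(0 5 7 8 11 6 1 2)|= 8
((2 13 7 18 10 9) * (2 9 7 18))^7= (2 18 7 13 10)= [0, 1, 18, 3, 4, 5, 6, 13, 8, 9, 2, 11, 12, 10, 14, 15, 16, 17, 7]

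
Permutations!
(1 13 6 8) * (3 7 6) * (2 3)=(1 13 2 3 7 6 8)=[0, 13, 3, 7, 4, 5, 8, 6, 1, 9, 10, 11, 12, 2]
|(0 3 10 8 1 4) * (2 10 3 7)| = 7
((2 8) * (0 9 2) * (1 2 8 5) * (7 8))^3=(0 8 7 9)=[8, 1, 2, 3, 4, 5, 6, 9, 7, 0]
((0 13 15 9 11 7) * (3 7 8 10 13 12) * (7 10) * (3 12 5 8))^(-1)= (0 7 8 5)(3 11 9 15 13 10)= [7, 1, 2, 11, 4, 0, 6, 8, 5, 15, 3, 9, 12, 10, 14, 13]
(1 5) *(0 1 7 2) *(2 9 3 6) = (0 1 5 7 9 3 6 2) = [1, 5, 0, 6, 4, 7, 2, 9, 8, 3]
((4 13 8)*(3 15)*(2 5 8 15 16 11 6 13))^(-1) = [0, 1, 4, 15, 8, 2, 11, 7, 5, 9, 10, 16, 12, 6, 14, 13, 3] = (2 4 8 5)(3 15 13 6 11 16)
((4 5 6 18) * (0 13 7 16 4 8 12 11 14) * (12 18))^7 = (0 12 4 13 11 5 7 14 6 16)(8 18) = [12, 1, 2, 3, 13, 7, 16, 14, 18, 9, 10, 5, 4, 11, 6, 15, 0, 17, 8]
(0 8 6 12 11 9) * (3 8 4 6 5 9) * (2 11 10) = (0 4 6 12 10 2 11 3 8 5 9) = [4, 1, 11, 8, 6, 9, 12, 7, 5, 0, 2, 3, 10]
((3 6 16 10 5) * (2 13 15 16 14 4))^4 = (2 10 14 15 3)(4 16 6 13 5) = [0, 1, 10, 2, 16, 4, 13, 7, 8, 9, 14, 11, 12, 5, 15, 3, 6]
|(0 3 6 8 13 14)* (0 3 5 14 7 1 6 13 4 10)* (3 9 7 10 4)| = |(0 5 14 9 7 1 6 8 3 13 10)| = 11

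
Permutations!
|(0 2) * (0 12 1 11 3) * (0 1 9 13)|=|(0 2 12 9 13)(1 11 3)|=15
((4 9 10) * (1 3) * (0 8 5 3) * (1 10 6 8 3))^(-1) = (0 1 5 8 6 9 4 10 3) = [1, 5, 2, 0, 10, 8, 9, 7, 6, 4, 3]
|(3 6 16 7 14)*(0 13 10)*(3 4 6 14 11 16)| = |(0 13 10)(3 14 4 6)(7 11 16)| = 12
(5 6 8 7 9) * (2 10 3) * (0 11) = (0 11)(2 10 3)(5 6 8 7 9) = [11, 1, 10, 2, 4, 6, 8, 9, 7, 5, 3, 0]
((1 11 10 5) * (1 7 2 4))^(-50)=(1 4 2 7 5 10 11)=[0, 4, 7, 3, 2, 10, 6, 5, 8, 9, 11, 1]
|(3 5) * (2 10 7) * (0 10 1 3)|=|(0 10 7 2 1 3 5)|=7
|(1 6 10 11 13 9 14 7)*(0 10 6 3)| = 9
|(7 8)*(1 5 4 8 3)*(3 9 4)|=12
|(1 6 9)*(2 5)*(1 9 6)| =2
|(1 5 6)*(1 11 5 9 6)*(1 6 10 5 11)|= 5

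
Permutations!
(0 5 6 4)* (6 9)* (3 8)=(0 5 9 6 4)(3 8)=[5, 1, 2, 8, 0, 9, 4, 7, 3, 6]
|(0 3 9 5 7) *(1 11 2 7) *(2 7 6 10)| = 21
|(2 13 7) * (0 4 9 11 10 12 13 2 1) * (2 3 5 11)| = 12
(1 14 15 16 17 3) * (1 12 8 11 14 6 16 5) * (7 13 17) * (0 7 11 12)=(0 7 13 17 3)(1 6 16 11 14 15 5)(8 12)=[7, 6, 2, 0, 4, 1, 16, 13, 12, 9, 10, 14, 8, 17, 15, 5, 11, 3]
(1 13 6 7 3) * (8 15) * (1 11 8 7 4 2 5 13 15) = (1 15 7 3 11 8)(2 5 13 6 4) = [0, 15, 5, 11, 2, 13, 4, 3, 1, 9, 10, 8, 12, 6, 14, 7]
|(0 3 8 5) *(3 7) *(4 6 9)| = 15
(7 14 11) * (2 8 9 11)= [0, 1, 8, 3, 4, 5, 6, 14, 9, 11, 10, 7, 12, 13, 2]= (2 8 9 11 7 14)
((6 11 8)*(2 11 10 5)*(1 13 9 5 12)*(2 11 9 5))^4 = (1 8)(5 10)(6 13)(11 12) = [0, 8, 2, 3, 4, 10, 13, 7, 1, 9, 5, 12, 11, 6]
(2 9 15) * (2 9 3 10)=(2 3 10)(9 15)=[0, 1, 3, 10, 4, 5, 6, 7, 8, 15, 2, 11, 12, 13, 14, 9]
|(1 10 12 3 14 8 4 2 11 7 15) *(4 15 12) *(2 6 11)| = 11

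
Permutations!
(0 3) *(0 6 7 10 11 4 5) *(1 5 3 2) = (0 2 1 5)(3 6 7 10 11 4) = [2, 5, 1, 6, 3, 0, 7, 10, 8, 9, 11, 4]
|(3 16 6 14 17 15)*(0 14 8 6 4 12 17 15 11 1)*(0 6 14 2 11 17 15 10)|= |(17)(0 2 11 1 6 8 14 10)(3 16 4 12 15)|= 40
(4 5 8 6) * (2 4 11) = [0, 1, 4, 3, 5, 8, 11, 7, 6, 9, 10, 2] = (2 4 5 8 6 11)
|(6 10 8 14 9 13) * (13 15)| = |(6 10 8 14 9 15 13)| = 7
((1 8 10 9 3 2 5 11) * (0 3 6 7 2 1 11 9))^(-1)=[10, 3, 7, 0, 4, 2, 9, 6, 1, 5, 8, 11]=(11)(0 10 8 1 3)(2 7 6 9 5)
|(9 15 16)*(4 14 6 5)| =|(4 14 6 5)(9 15 16)| =12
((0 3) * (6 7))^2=(7)=[0, 1, 2, 3, 4, 5, 6, 7]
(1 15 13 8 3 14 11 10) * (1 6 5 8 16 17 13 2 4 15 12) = (1 12)(2 4 15)(3 14 11 10 6 5 8)(13 16 17) = [0, 12, 4, 14, 15, 8, 5, 7, 3, 9, 6, 10, 1, 16, 11, 2, 17, 13]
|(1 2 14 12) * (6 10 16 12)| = |(1 2 14 6 10 16 12)| = 7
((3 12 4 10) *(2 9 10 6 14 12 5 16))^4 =(2 5 10)(3 9 16) =[0, 1, 5, 9, 4, 10, 6, 7, 8, 16, 2, 11, 12, 13, 14, 15, 3]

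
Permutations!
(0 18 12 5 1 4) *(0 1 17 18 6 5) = (0 6 5 17 18 12)(1 4) = [6, 4, 2, 3, 1, 17, 5, 7, 8, 9, 10, 11, 0, 13, 14, 15, 16, 18, 12]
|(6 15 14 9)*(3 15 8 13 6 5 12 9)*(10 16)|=|(3 15 14)(5 12 9)(6 8 13)(10 16)|=6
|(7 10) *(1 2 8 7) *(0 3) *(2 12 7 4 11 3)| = |(0 2 8 4 11 3)(1 12 7 10)| = 12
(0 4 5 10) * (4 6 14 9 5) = (0 6 14 9 5 10) = [6, 1, 2, 3, 4, 10, 14, 7, 8, 5, 0, 11, 12, 13, 9]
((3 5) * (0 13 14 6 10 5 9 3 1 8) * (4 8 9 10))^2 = [14, 3, 2, 5, 0, 9, 8, 7, 13, 10, 1, 11, 12, 6, 4] = (0 14 4)(1 3 5 9 10)(6 8 13)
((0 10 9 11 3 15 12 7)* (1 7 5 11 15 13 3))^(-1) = (0 7 1 11 5 12 15 9 10)(3 13) = [7, 11, 2, 13, 4, 12, 6, 1, 8, 10, 0, 5, 15, 3, 14, 9]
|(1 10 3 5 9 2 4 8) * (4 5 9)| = 8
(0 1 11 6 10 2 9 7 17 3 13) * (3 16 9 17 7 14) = (0 1 11 6 10 2 17 16 9 14 3 13) = [1, 11, 17, 13, 4, 5, 10, 7, 8, 14, 2, 6, 12, 0, 3, 15, 9, 16]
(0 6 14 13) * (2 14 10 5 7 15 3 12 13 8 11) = (0 6 10 5 7 15 3 12 13)(2 14 8 11) = [6, 1, 14, 12, 4, 7, 10, 15, 11, 9, 5, 2, 13, 0, 8, 3]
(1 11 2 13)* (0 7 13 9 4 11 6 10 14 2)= [7, 6, 9, 3, 11, 5, 10, 13, 8, 4, 14, 0, 12, 1, 2]= (0 7 13 1 6 10 14 2 9 4 11)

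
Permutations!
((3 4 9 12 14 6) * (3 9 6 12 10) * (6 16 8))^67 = (3 6 4 9 16 10 8)(12 14) = [0, 1, 2, 6, 9, 5, 4, 7, 3, 16, 8, 11, 14, 13, 12, 15, 10]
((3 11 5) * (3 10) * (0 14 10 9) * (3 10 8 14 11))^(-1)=[9, 1, 2, 3, 4, 11, 6, 7, 14, 5, 10, 0, 12, 13, 8]=(0 9 5 11)(8 14)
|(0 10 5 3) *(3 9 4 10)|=4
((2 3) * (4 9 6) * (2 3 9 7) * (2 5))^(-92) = [0, 1, 7, 3, 9, 4, 2, 6, 8, 5] = (2 7 6)(4 9 5)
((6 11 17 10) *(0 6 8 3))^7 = (17) = [0, 1, 2, 3, 4, 5, 6, 7, 8, 9, 10, 11, 12, 13, 14, 15, 16, 17]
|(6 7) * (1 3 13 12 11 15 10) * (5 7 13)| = 10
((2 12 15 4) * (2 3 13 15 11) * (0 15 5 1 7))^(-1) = (0 7 1 5 13 3 4 15)(2 11 12) = [7, 5, 11, 4, 15, 13, 6, 1, 8, 9, 10, 12, 2, 3, 14, 0]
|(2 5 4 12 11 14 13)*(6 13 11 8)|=14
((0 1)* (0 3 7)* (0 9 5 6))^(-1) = (0 6 5 9 7 3 1) = [6, 0, 2, 1, 4, 9, 5, 3, 8, 7]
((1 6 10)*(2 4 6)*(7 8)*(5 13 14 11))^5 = (5 13 14 11)(7 8) = [0, 1, 2, 3, 4, 13, 6, 8, 7, 9, 10, 5, 12, 14, 11]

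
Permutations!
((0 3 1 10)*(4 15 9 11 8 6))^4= (4 8 9)(6 11 15)= [0, 1, 2, 3, 8, 5, 11, 7, 9, 4, 10, 15, 12, 13, 14, 6]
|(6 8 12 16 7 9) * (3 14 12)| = 8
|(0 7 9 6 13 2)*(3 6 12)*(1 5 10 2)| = 11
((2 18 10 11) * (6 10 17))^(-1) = [0, 1, 11, 3, 4, 5, 17, 7, 8, 9, 6, 10, 12, 13, 14, 15, 16, 18, 2] = (2 11 10 6 17 18)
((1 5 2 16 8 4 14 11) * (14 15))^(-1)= (1 11 14 15 4 8 16 2 5)= [0, 11, 5, 3, 8, 1, 6, 7, 16, 9, 10, 14, 12, 13, 15, 4, 2]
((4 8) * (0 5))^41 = (0 5)(4 8) = [5, 1, 2, 3, 8, 0, 6, 7, 4]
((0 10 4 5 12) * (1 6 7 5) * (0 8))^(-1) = (0 8 12 5 7 6 1 4 10) = [8, 4, 2, 3, 10, 7, 1, 6, 12, 9, 0, 11, 5]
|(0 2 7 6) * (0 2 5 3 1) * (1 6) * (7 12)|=8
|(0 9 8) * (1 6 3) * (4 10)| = |(0 9 8)(1 6 3)(4 10)| = 6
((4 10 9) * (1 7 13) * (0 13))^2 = (0 1)(4 9 10)(7 13) = [1, 0, 2, 3, 9, 5, 6, 13, 8, 10, 4, 11, 12, 7]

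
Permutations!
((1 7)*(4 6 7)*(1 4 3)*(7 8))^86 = (4 8)(6 7) = [0, 1, 2, 3, 8, 5, 7, 6, 4]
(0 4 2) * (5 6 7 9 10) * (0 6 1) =[4, 0, 6, 3, 2, 1, 7, 9, 8, 10, 5] =(0 4 2 6 7 9 10 5 1)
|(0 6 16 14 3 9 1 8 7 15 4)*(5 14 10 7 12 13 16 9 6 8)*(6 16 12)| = 26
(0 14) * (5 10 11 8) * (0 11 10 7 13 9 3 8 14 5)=(0 5 7 13 9 3 8)(11 14)=[5, 1, 2, 8, 4, 7, 6, 13, 0, 3, 10, 14, 12, 9, 11]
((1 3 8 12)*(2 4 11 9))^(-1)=(1 12 8 3)(2 9 11 4)=[0, 12, 9, 1, 2, 5, 6, 7, 3, 11, 10, 4, 8]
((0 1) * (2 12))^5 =(0 1)(2 12) =[1, 0, 12, 3, 4, 5, 6, 7, 8, 9, 10, 11, 2]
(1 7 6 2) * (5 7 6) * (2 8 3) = (1 6 8 3 2)(5 7) = [0, 6, 1, 2, 4, 7, 8, 5, 3]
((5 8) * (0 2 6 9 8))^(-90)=(9)=[0, 1, 2, 3, 4, 5, 6, 7, 8, 9]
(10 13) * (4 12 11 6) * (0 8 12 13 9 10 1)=(0 8 12 11 6 4 13 1)(9 10)=[8, 0, 2, 3, 13, 5, 4, 7, 12, 10, 9, 6, 11, 1]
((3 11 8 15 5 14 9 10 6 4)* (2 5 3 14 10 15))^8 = (2 3 14 10 8 15 4 5 11 9 6) = [0, 1, 3, 14, 5, 11, 2, 7, 15, 6, 8, 9, 12, 13, 10, 4]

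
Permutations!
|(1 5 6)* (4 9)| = 6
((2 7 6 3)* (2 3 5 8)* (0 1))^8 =(2 5 7 8 6) =[0, 1, 5, 3, 4, 7, 2, 8, 6]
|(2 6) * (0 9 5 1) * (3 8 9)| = |(0 3 8 9 5 1)(2 6)| = 6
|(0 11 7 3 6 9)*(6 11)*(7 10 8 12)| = 6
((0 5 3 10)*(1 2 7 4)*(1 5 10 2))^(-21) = (0 10)(2 3 5 4 7) = [10, 1, 3, 5, 7, 4, 6, 2, 8, 9, 0]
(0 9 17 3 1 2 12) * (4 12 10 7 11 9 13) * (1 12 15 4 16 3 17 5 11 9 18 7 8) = [13, 2, 10, 12, 15, 11, 6, 9, 1, 5, 8, 18, 0, 16, 14, 4, 3, 17, 7] = (0 13 16 3 12)(1 2 10 8)(4 15)(5 11 18 7 9)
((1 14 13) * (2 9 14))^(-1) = (1 13 14 9 2) = [0, 13, 1, 3, 4, 5, 6, 7, 8, 2, 10, 11, 12, 14, 9]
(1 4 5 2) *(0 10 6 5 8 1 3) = (0 10 6 5 2 3)(1 4 8) = [10, 4, 3, 0, 8, 2, 5, 7, 1, 9, 6]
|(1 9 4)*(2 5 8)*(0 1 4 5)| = 6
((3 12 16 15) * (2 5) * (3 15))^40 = [0, 1, 2, 12, 4, 5, 6, 7, 8, 9, 10, 11, 16, 13, 14, 15, 3] = (3 12 16)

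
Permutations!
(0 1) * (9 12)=(0 1)(9 12)=[1, 0, 2, 3, 4, 5, 6, 7, 8, 12, 10, 11, 9]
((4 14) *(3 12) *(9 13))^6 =[0, 1, 2, 3, 4, 5, 6, 7, 8, 9, 10, 11, 12, 13, 14] =(14)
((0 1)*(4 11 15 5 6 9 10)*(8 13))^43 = (0 1)(4 11 15 5 6 9 10)(8 13) = [1, 0, 2, 3, 11, 6, 9, 7, 13, 10, 4, 15, 12, 8, 14, 5]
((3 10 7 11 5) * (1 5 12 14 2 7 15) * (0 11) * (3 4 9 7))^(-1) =(0 7 9 4 5 1 15 10 3 2 14 12 11) =[7, 15, 14, 2, 5, 1, 6, 9, 8, 4, 3, 0, 11, 13, 12, 10]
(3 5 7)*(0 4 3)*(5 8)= [4, 1, 2, 8, 3, 7, 6, 0, 5]= (0 4 3 8 5 7)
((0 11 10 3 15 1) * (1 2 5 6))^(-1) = (0 1 6 5 2 15 3 10 11) = [1, 6, 15, 10, 4, 2, 5, 7, 8, 9, 11, 0, 12, 13, 14, 3]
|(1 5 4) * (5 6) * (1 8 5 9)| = |(1 6 9)(4 8 5)| = 3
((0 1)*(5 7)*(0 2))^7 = (0 1 2)(5 7) = [1, 2, 0, 3, 4, 7, 6, 5]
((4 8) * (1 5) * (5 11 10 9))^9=(1 5 9 10 11)(4 8)=[0, 5, 2, 3, 8, 9, 6, 7, 4, 10, 11, 1]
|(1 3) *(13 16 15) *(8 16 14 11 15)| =|(1 3)(8 16)(11 15 13 14)| =4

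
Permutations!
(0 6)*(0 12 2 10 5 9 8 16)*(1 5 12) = [6, 5, 10, 3, 4, 9, 1, 7, 16, 8, 12, 11, 2, 13, 14, 15, 0] = (0 6 1 5 9 8 16)(2 10 12)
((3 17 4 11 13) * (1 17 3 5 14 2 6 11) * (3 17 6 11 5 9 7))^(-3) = [0, 3, 6, 13, 7, 4, 17, 11, 8, 2, 10, 5, 12, 14, 1, 15, 16, 9] = (1 3 13 14)(2 6 17 9)(4 7 11 5)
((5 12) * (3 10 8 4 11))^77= (3 8 11 10 4)(5 12)= [0, 1, 2, 8, 3, 12, 6, 7, 11, 9, 4, 10, 5]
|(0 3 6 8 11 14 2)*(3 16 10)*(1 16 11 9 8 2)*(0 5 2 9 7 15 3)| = 6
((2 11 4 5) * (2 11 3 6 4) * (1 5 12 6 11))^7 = (1 5)(2 3 11)(4 12 6) = [0, 5, 3, 11, 12, 1, 4, 7, 8, 9, 10, 2, 6]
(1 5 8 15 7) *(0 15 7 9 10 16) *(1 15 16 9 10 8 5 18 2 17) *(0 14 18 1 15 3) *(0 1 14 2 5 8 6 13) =(0 16 2 17 15 10 9 6 13)(1 14 18 5 8 7 3) =[16, 14, 17, 1, 4, 8, 13, 3, 7, 6, 9, 11, 12, 0, 18, 10, 2, 15, 5]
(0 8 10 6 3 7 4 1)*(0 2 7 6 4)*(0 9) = (0 8 10 4 1 2 7 9)(3 6) = [8, 2, 7, 6, 1, 5, 3, 9, 10, 0, 4]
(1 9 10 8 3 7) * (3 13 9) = (1 3 7)(8 13 9 10) = [0, 3, 2, 7, 4, 5, 6, 1, 13, 10, 8, 11, 12, 9]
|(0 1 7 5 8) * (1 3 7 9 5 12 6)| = 9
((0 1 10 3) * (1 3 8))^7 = (0 3)(1 10 8) = [3, 10, 2, 0, 4, 5, 6, 7, 1, 9, 8]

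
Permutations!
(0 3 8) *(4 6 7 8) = (0 3 4 6 7 8) = [3, 1, 2, 4, 6, 5, 7, 8, 0]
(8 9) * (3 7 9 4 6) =(3 7 9 8 4 6) =[0, 1, 2, 7, 6, 5, 3, 9, 4, 8]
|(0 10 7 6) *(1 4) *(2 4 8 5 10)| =|(0 2 4 1 8 5 10 7 6)| =9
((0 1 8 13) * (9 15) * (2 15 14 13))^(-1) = (0 13 14 9 15 2 8 1) = [13, 0, 8, 3, 4, 5, 6, 7, 1, 15, 10, 11, 12, 14, 9, 2]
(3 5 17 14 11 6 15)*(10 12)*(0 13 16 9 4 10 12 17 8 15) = (0 13 16 9 4 10 17 14 11 6)(3 5 8 15) = [13, 1, 2, 5, 10, 8, 0, 7, 15, 4, 17, 6, 12, 16, 11, 3, 9, 14]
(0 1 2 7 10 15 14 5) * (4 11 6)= (0 1 2 7 10 15 14 5)(4 11 6)= [1, 2, 7, 3, 11, 0, 4, 10, 8, 9, 15, 6, 12, 13, 5, 14]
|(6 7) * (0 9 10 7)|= |(0 9 10 7 6)|= 5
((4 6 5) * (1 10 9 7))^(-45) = (1 7 9 10) = [0, 7, 2, 3, 4, 5, 6, 9, 8, 10, 1]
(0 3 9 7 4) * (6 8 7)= (0 3 9 6 8 7 4)= [3, 1, 2, 9, 0, 5, 8, 4, 7, 6]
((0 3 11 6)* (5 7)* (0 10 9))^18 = (11) = [0, 1, 2, 3, 4, 5, 6, 7, 8, 9, 10, 11]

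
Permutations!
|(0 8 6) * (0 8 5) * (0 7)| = 6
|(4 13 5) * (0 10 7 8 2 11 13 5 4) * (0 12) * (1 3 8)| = |(0 10 7 1 3 8 2 11 13 4 5 12)| = 12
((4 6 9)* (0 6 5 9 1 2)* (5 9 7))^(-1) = [2, 6, 1, 3, 9, 7, 0, 5, 8, 4] = (0 2 1 6)(4 9)(5 7)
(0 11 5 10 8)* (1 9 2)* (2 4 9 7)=[11, 7, 1, 3, 9, 10, 6, 2, 0, 4, 8, 5]=(0 11 5 10 8)(1 7 2)(4 9)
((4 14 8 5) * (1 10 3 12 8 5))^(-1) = (1 8 12 3 10)(4 5 14) = [0, 8, 2, 10, 5, 14, 6, 7, 12, 9, 1, 11, 3, 13, 4]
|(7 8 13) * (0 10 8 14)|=6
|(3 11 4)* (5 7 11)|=5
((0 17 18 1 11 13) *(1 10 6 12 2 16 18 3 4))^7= [0, 1, 16, 3, 4, 5, 12, 7, 8, 9, 6, 11, 2, 13, 14, 15, 18, 17, 10]= (2 16 18 10 6 12)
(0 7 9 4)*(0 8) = [7, 1, 2, 3, 8, 5, 6, 9, 0, 4] = (0 7 9 4 8)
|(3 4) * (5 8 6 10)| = |(3 4)(5 8 6 10)| = 4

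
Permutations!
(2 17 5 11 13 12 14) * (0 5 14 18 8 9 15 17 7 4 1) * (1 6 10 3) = (0 5 11 13 12 18 8 9 15 17 14 2 7 4 6 10 3 1) = [5, 0, 7, 1, 6, 11, 10, 4, 9, 15, 3, 13, 18, 12, 2, 17, 16, 14, 8]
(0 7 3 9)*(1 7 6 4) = (0 6 4 1 7 3 9) = [6, 7, 2, 9, 1, 5, 4, 3, 8, 0]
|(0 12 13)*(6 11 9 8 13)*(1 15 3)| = |(0 12 6 11 9 8 13)(1 15 3)| = 21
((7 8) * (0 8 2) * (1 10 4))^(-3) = (10)(0 8 7 2) = [8, 1, 0, 3, 4, 5, 6, 2, 7, 9, 10]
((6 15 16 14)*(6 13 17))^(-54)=(17)=[0, 1, 2, 3, 4, 5, 6, 7, 8, 9, 10, 11, 12, 13, 14, 15, 16, 17]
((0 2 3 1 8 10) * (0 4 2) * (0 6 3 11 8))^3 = (0 1 3 6)(2 10 11 4 8) = [1, 3, 10, 6, 8, 5, 0, 7, 2, 9, 11, 4]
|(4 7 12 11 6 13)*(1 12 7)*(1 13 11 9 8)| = 4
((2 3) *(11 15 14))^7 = (2 3)(11 15 14) = [0, 1, 3, 2, 4, 5, 6, 7, 8, 9, 10, 15, 12, 13, 11, 14]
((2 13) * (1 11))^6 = (13) = [0, 1, 2, 3, 4, 5, 6, 7, 8, 9, 10, 11, 12, 13]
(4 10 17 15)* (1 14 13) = (1 14 13)(4 10 17 15) = [0, 14, 2, 3, 10, 5, 6, 7, 8, 9, 17, 11, 12, 1, 13, 4, 16, 15]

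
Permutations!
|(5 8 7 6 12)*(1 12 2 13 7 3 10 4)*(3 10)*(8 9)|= 28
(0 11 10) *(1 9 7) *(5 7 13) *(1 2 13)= (0 11 10)(1 9)(2 13 5 7)= [11, 9, 13, 3, 4, 7, 6, 2, 8, 1, 0, 10, 12, 5]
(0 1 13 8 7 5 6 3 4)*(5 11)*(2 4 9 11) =[1, 13, 4, 9, 0, 6, 3, 2, 7, 11, 10, 5, 12, 8] =(0 1 13 8 7 2 4)(3 9 11 5 6)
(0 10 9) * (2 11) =(0 10 9)(2 11) =[10, 1, 11, 3, 4, 5, 6, 7, 8, 0, 9, 2]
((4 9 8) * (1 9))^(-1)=(1 4 8 9)=[0, 4, 2, 3, 8, 5, 6, 7, 9, 1]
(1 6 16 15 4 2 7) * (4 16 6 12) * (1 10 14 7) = (1 12 4 2)(7 10 14)(15 16) = [0, 12, 1, 3, 2, 5, 6, 10, 8, 9, 14, 11, 4, 13, 7, 16, 15]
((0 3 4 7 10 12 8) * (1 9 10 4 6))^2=(0 6 9 12)(1 10 8 3)=[6, 10, 2, 1, 4, 5, 9, 7, 3, 12, 8, 11, 0]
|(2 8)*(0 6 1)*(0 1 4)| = 6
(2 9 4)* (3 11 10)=[0, 1, 9, 11, 2, 5, 6, 7, 8, 4, 3, 10]=(2 9 4)(3 11 10)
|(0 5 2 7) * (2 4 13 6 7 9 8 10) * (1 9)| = 30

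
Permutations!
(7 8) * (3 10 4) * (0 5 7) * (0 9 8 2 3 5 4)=[4, 1, 3, 10, 5, 7, 6, 2, 9, 8, 0]=(0 4 5 7 2 3 10)(8 9)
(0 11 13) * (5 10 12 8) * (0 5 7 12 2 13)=(0 11)(2 13 5 10)(7 12 8)=[11, 1, 13, 3, 4, 10, 6, 12, 7, 9, 2, 0, 8, 5]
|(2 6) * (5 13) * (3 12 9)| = 6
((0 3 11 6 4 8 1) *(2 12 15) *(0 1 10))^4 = [4, 1, 12, 8, 3, 5, 0, 7, 11, 9, 6, 10, 15, 13, 14, 2] = (0 4 3 8 11 10 6)(2 12 15)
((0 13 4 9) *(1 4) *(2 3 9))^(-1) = (0 9 3 2 4 1 13) = [9, 13, 4, 2, 1, 5, 6, 7, 8, 3, 10, 11, 12, 0]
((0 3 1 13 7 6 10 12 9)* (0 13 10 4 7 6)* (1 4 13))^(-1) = (0 7 4 3)(1 9 12 10)(6 13) = [7, 9, 2, 0, 3, 5, 13, 4, 8, 12, 1, 11, 10, 6]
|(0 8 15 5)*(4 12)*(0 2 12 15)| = 10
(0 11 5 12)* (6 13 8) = (0 11 5 12)(6 13 8) = [11, 1, 2, 3, 4, 12, 13, 7, 6, 9, 10, 5, 0, 8]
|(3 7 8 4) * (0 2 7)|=|(0 2 7 8 4 3)|=6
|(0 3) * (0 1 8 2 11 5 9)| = 8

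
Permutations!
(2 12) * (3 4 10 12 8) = [0, 1, 8, 4, 10, 5, 6, 7, 3, 9, 12, 11, 2] = (2 8 3 4 10 12)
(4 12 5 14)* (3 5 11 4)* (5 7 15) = (3 7 15 5 14)(4 12 11) = [0, 1, 2, 7, 12, 14, 6, 15, 8, 9, 10, 4, 11, 13, 3, 5]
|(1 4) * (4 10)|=3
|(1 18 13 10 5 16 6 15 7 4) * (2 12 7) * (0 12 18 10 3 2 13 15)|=|(0 12 7 4 1 10 5 16 6)(2 18 15 13 3)|=45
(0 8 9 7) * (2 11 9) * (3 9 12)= (0 8 2 11 12 3 9 7)= [8, 1, 11, 9, 4, 5, 6, 0, 2, 7, 10, 12, 3]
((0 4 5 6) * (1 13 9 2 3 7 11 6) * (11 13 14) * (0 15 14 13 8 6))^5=(0 9 6 4 2 15 5 3 14 1 7 11 13 8)=[9, 7, 15, 14, 2, 3, 4, 11, 0, 6, 10, 13, 12, 8, 1, 5]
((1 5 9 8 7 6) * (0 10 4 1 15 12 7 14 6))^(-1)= (0 7 12 15 6 14 8 9 5 1 4 10)= [7, 4, 2, 3, 10, 1, 14, 12, 9, 5, 0, 11, 15, 13, 8, 6]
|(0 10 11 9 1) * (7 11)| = 6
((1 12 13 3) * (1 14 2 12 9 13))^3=(1 3 12 13 2 9 14)=[0, 3, 9, 12, 4, 5, 6, 7, 8, 14, 10, 11, 13, 2, 1]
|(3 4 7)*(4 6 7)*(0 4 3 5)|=6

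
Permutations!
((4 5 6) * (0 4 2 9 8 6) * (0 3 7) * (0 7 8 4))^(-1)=[0, 1, 6, 5, 9, 4, 8, 7, 3, 2]=(2 6 8 3 5 4 9)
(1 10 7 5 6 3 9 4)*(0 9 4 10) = [9, 0, 2, 4, 1, 6, 3, 5, 8, 10, 7] = (0 9 10 7 5 6 3 4 1)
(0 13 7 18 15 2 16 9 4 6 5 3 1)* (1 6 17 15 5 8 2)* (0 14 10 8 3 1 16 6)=(0 13 7 18 5 1 14 10 8 2 6 3)(4 17 15 16 9)=[13, 14, 6, 0, 17, 1, 3, 18, 2, 4, 8, 11, 12, 7, 10, 16, 9, 15, 5]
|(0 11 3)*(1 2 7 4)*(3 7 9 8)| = |(0 11 7 4 1 2 9 8 3)| = 9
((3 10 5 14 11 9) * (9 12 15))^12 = (3 11)(5 15)(9 14)(10 12) = [0, 1, 2, 11, 4, 15, 6, 7, 8, 14, 12, 3, 10, 13, 9, 5]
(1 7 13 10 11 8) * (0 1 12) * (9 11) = (0 1 7 13 10 9 11 8 12) = [1, 7, 2, 3, 4, 5, 6, 13, 12, 11, 9, 8, 0, 10]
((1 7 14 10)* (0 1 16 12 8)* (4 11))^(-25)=(0 8 12 16 10 14 7 1)(4 11)=[8, 0, 2, 3, 11, 5, 6, 1, 12, 9, 14, 4, 16, 13, 7, 15, 10]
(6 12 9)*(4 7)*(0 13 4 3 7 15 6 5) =(0 13 4 15 6 12 9 5)(3 7) =[13, 1, 2, 7, 15, 0, 12, 3, 8, 5, 10, 11, 9, 4, 14, 6]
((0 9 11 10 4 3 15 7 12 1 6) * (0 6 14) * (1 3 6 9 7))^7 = (15)(4 9 10 6 11) = [0, 1, 2, 3, 9, 5, 11, 7, 8, 10, 6, 4, 12, 13, 14, 15]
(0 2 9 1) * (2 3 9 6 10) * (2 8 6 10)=(0 3 9 1)(2 10 8 6)=[3, 0, 10, 9, 4, 5, 2, 7, 6, 1, 8]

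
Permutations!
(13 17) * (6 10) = (6 10)(13 17) = [0, 1, 2, 3, 4, 5, 10, 7, 8, 9, 6, 11, 12, 17, 14, 15, 16, 13]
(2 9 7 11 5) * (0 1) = [1, 0, 9, 3, 4, 2, 6, 11, 8, 7, 10, 5] = (0 1)(2 9 7 11 5)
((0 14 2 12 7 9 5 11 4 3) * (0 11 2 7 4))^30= (14)= [0, 1, 2, 3, 4, 5, 6, 7, 8, 9, 10, 11, 12, 13, 14]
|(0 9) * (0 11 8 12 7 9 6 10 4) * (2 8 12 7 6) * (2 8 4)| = |(0 8 7 9 11 12 6 10 2 4)| = 10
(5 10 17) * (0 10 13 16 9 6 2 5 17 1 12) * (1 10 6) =(17)(0 6 2 5 13 16 9 1 12) =[6, 12, 5, 3, 4, 13, 2, 7, 8, 1, 10, 11, 0, 16, 14, 15, 9, 17]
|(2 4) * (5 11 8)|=|(2 4)(5 11 8)|=6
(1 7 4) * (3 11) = (1 7 4)(3 11) = [0, 7, 2, 11, 1, 5, 6, 4, 8, 9, 10, 3]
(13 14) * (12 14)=[0, 1, 2, 3, 4, 5, 6, 7, 8, 9, 10, 11, 14, 12, 13]=(12 14 13)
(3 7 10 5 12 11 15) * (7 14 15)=[0, 1, 2, 14, 4, 12, 6, 10, 8, 9, 5, 7, 11, 13, 15, 3]=(3 14 15)(5 12 11 7 10)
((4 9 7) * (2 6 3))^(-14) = (2 6 3)(4 9 7) = [0, 1, 6, 2, 9, 5, 3, 4, 8, 7]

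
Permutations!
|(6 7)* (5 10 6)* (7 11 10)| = 6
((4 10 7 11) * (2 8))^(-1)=(2 8)(4 11 7 10)=[0, 1, 8, 3, 11, 5, 6, 10, 2, 9, 4, 7]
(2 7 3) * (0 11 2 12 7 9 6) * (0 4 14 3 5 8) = (0 11 2 9 6 4 14 3 12 7 5 8) = [11, 1, 9, 12, 14, 8, 4, 5, 0, 6, 10, 2, 7, 13, 3]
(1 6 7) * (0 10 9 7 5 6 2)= (0 10 9 7 1 2)(5 6)= [10, 2, 0, 3, 4, 6, 5, 1, 8, 7, 9]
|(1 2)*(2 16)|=|(1 16 2)|=3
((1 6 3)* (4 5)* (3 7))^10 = (1 7)(3 6) = [0, 7, 2, 6, 4, 5, 3, 1]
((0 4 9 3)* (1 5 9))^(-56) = (0 9 1)(3 5 4) = [9, 0, 2, 5, 3, 4, 6, 7, 8, 1]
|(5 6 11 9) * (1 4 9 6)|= 4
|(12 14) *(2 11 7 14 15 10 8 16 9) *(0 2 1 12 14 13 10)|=|(0 2 11 7 13 10 8 16 9 1 12 15)|=12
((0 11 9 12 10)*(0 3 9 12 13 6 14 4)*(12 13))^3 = [6, 1, 2, 10, 13, 5, 0, 7, 8, 3, 12, 14, 9, 4, 11] = (0 6)(3 10 12 9)(4 13)(11 14)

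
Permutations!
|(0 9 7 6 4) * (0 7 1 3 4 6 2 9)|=6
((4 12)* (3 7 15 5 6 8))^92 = (3 15 6)(5 8 7) = [0, 1, 2, 15, 4, 8, 3, 5, 7, 9, 10, 11, 12, 13, 14, 6]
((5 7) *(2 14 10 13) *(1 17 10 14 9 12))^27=(1 12 9 2 13 10 17)(5 7)=[0, 12, 13, 3, 4, 7, 6, 5, 8, 2, 17, 11, 9, 10, 14, 15, 16, 1]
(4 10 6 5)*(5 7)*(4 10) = (5 10 6 7) = [0, 1, 2, 3, 4, 10, 7, 5, 8, 9, 6]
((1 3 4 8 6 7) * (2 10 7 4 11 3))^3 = (1 7 10 2)(3 11) = [0, 7, 1, 11, 4, 5, 6, 10, 8, 9, 2, 3]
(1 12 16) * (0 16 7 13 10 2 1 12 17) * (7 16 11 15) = (0 11 15 7 13 10 2 1 17)(12 16) = [11, 17, 1, 3, 4, 5, 6, 13, 8, 9, 2, 15, 16, 10, 14, 7, 12, 0]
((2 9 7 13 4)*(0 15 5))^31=(0 15 5)(2 9 7 13 4)=[15, 1, 9, 3, 2, 0, 6, 13, 8, 7, 10, 11, 12, 4, 14, 5]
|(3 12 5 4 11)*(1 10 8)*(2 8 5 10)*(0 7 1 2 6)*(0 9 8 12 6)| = 30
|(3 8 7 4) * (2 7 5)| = 6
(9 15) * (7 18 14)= [0, 1, 2, 3, 4, 5, 6, 18, 8, 15, 10, 11, 12, 13, 7, 9, 16, 17, 14]= (7 18 14)(9 15)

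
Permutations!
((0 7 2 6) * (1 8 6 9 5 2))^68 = (0 8 7 6 1)(2 5 9) = [8, 0, 5, 3, 4, 9, 1, 6, 7, 2]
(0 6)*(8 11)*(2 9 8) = (0 6)(2 9 8 11) = [6, 1, 9, 3, 4, 5, 0, 7, 11, 8, 10, 2]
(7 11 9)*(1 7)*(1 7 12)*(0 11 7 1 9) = [11, 12, 2, 3, 4, 5, 6, 7, 8, 1, 10, 0, 9] = (0 11)(1 12 9)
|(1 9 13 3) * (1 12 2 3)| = |(1 9 13)(2 3 12)| = 3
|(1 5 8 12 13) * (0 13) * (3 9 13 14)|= |(0 14 3 9 13 1 5 8 12)|= 9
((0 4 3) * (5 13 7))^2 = (0 3 4)(5 7 13) = [3, 1, 2, 4, 0, 7, 6, 13, 8, 9, 10, 11, 12, 5]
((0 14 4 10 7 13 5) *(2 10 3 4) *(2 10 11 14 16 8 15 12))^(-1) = (0 5 13 7 10 14 11 2 12 15 8 16)(3 4) = [5, 1, 12, 4, 3, 13, 6, 10, 16, 9, 14, 2, 15, 7, 11, 8, 0]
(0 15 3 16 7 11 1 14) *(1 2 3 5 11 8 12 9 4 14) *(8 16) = (0 15 5 11 2 3 8 12 9 4 14)(7 16) = [15, 1, 3, 8, 14, 11, 6, 16, 12, 4, 10, 2, 9, 13, 0, 5, 7]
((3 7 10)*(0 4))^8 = (3 10 7) = [0, 1, 2, 10, 4, 5, 6, 3, 8, 9, 7]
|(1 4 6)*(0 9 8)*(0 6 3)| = |(0 9 8 6 1 4 3)| = 7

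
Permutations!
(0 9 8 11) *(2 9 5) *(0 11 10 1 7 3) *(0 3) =(11)(0 5 2 9 8 10 1 7) =[5, 7, 9, 3, 4, 2, 6, 0, 10, 8, 1, 11]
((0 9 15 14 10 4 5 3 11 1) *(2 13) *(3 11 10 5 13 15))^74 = (0 3 4 2 14 11)(1 9 10 13 15 5) = [3, 9, 14, 4, 2, 1, 6, 7, 8, 10, 13, 0, 12, 15, 11, 5]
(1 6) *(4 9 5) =[0, 6, 2, 3, 9, 4, 1, 7, 8, 5] =(1 6)(4 9 5)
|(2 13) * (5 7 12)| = 6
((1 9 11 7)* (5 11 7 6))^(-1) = [0, 7, 2, 3, 4, 6, 11, 9, 8, 1, 10, 5] = (1 7 9)(5 6 11)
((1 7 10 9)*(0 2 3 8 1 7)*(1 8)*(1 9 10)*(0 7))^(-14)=(10)(0 3)(2 9)=[3, 1, 9, 0, 4, 5, 6, 7, 8, 2, 10]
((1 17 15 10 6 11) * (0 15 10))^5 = (17)(0 15) = [15, 1, 2, 3, 4, 5, 6, 7, 8, 9, 10, 11, 12, 13, 14, 0, 16, 17]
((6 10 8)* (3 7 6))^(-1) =(3 8 10 6 7) =[0, 1, 2, 8, 4, 5, 7, 3, 10, 9, 6]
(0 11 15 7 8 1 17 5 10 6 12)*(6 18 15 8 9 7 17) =(0 11 8 1 6 12)(5 10 18 15 17)(7 9) =[11, 6, 2, 3, 4, 10, 12, 9, 1, 7, 18, 8, 0, 13, 14, 17, 16, 5, 15]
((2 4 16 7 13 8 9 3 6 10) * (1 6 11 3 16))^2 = (1 10 4 6 2)(7 8 16 13 9) = [0, 10, 1, 3, 6, 5, 2, 8, 16, 7, 4, 11, 12, 9, 14, 15, 13]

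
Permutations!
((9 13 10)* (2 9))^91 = [0, 1, 10, 3, 4, 5, 6, 7, 8, 2, 13, 11, 12, 9] = (2 10 13 9)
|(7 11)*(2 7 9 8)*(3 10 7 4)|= 8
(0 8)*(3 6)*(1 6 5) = (0 8)(1 6 3 5) = [8, 6, 2, 5, 4, 1, 3, 7, 0]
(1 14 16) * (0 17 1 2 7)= (0 17 1 14 16 2 7)= [17, 14, 7, 3, 4, 5, 6, 0, 8, 9, 10, 11, 12, 13, 16, 15, 2, 1]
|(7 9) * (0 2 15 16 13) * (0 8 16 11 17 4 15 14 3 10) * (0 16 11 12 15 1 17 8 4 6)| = |(0 2 14 3 10 16 13 4 1 17 6)(7 9)(8 11)(12 15)| = 22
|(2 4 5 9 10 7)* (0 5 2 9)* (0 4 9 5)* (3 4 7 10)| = 4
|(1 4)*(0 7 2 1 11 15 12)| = 8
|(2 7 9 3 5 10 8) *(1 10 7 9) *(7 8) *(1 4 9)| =|(1 10 7 4 9 3 5 8 2)| =9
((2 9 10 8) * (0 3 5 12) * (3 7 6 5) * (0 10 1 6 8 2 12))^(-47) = (0 12 9 5 8 2 6 7 10 1) = [12, 0, 6, 3, 4, 8, 7, 10, 2, 5, 1, 11, 9]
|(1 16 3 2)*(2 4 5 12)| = 7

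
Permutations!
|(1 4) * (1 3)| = 3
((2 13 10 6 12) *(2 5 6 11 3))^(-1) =[0, 1, 3, 11, 4, 12, 5, 7, 8, 9, 13, 10, 6, 2] =(2 3 11 10 13)(5 12 6)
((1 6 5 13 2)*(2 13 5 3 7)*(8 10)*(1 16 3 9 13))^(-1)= (1 13 9 6)(2 7 3 16)(8 10)= [0, 13, 7, 16, 4, 5, 1, 3, 10, 6, 8, 11, 12, 9, 14, 15, 2]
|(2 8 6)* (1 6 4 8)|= 6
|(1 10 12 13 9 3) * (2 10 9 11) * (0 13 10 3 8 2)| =|(0 13 11)(1 9 8 2 3)(10 12)| =30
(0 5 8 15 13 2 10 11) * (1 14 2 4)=(0 5 8 15 13 4 1 14 2 10 11)=[5, 14, 10, 3, 1, 8, 6, 7, 15, 9, 11, 0, 12, 4, 2, 13]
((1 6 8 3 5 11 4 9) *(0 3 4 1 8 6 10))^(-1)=(0 10 1 11 5 3)(4 8 9)=[10, 11, 2, 0, 8, 3, 6, 7, 9, 4, 1, 5]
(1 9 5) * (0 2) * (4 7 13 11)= [2, 9, 0, 3, 7, 1, 6, 13, 8, 5, 10, 4, 12, 11]= (0 2)(1 9 5)(4 7 13 11)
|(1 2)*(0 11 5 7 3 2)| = |(0 11 5 7 3 2 1)| = 7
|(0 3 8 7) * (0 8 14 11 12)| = |(0 3 14 11 12)(7 8)| = 10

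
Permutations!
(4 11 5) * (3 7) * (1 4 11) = [0, 4, 2, 7, 1, 11, 6, 3, 8, 9, 10, 5] = (1 4)(3 7)(5 11)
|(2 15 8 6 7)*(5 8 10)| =7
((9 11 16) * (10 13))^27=(16)(10 13)=[0, 1, 2, 3, 4, 5, 6, 7, 8, 9, 13, 11, 12, 10, 14, 15, 16]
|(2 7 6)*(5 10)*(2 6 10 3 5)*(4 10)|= |(2 7 4 10)(3 5)|= 4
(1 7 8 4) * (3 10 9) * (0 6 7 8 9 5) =(0 6 7 9 3 10 5)(1 8 4) =[6, 8, 2, 10, 1, 0, 7, 9, 4, 3, 5]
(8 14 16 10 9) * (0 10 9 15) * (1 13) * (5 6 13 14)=(0 10 15)(1 14 16 9 8 5 6 13)=[10, 14, 2, 3, 4, 6, 13, 7, 5, 8, 15, 11, 12, 1, 16, 0, 9]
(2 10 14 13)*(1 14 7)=(1 14 13 2 10 7)=[0, 14, 10, 3, 4, 5, 6, 1, 8, 9, 7, 11, 12, 2, 13]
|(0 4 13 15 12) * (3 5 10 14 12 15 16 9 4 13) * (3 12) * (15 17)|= 12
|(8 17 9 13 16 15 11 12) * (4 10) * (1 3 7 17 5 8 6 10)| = 26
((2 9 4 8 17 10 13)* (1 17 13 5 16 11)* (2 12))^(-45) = [0, 5, 8, 3, 12, 1, 6, 7, 2, 13, 11, 10, 4, 9, 14, 15, 17, 16] = (1 5)(2 8)(4 12)(9 13)(10 11)(16 17)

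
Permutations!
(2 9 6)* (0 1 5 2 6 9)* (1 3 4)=(9)(0 3 4 1 5 2)=[3, 5, 0, 4, 1, 2, 6, 7, 8, 9]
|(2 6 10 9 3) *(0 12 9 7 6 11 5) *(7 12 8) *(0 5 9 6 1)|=12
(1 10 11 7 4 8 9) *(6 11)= (1 10 6 11 7 4 8 9)= [0, 10, 2, 3, 8, 5, 11, 4, 9, 1, 6, 7]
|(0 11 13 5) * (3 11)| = |(0 3 11 13 5)| = 5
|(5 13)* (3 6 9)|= |(3 6 9)(5 13)|= 6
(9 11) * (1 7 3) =[0, 7, 2, 1, 4, 5, 6, 3, 8, 11, 10, 9] =(1 7 3)(9 11)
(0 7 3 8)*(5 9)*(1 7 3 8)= (0 3 1 7 8)(5 9)= [3, 7, 2, 1, 4, 9, 6, 8, 0, 5]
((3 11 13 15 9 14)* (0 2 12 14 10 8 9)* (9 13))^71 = (0 11 15 3 13 14 8 12 10 2 9) = [11, 1, 9, 13, 4, 5, 6, 7, 12, 0, 2, 15, 10, 14, 8, 3]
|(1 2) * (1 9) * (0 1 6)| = |(0 1 2 9 6)| = 5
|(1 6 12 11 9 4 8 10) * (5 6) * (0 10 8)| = |(0 10 1 5 6 12 11 9 4)| = 9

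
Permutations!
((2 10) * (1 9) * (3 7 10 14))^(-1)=(1 9)(2 10 7 3 14)=[0, 9, 10, 14, 4, 5, 6, 3, 8, 1, 7, 11, 12, 13, 2]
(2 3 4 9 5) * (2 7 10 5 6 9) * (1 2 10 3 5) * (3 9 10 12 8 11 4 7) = [0, 2, 5, 7, 12, 3, 10, 9, 11, 6, 1, 4, 8] = (1 2 5 3 7 9 6 10)(4 12 8 11)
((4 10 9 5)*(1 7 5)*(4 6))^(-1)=[0, 9, 2, 3, 6, 7, 5, 1, 8, 10, 4]=(1 9 10 4 6 5 7)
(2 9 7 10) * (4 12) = (2 9 7 10)(4 12) = [0, 1, 9, 3, 12, 5, 6, 10, 8, 7, 2, 11, 4]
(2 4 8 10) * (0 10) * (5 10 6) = [6, 1, 4, 3, 8, 10, 5, 7, 0, 9, 2] = (0 6 5 10 2 4 8)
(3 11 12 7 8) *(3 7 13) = (3 11 12 13)(7 8) = [0, 1, 2, 11, 4, 5, 6, 8, 7, 9, 10, 12, 13, 3]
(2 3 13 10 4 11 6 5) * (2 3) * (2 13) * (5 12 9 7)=(2 13 10 4 11 6 12 9 7 5 3)=[0, 1, 13, 2, 11, 3, 12, 5, 8, 7, 4, 6, 9, 10]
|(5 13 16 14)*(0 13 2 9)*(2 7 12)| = 9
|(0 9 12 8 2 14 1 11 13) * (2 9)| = 6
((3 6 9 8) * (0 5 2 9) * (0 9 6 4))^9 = (0 5 2 6 9 8 3 4) = [5, 1, 6, 4, 0, 2, 9, 7, 3, 8]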